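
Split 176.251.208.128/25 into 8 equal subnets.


New prefix = 25 + 3 = 28
Each subnet has 16 addresses
  176.251.208.128/28
  176.251.208.144/28
  176.251.208.160/28
  176.251.208.176/28
  176.251.208.192/28
  176.251.208.208/28
  176.251.208.224/28
  176.251.208.240/28
Subnets: 176.251.208.128/28, 176.251.208.144/28, 176.251.208.160/28, 176.251.208.176/28, 176.251.208.192/28, 176.251.208.208/28, 176.251.208.224/28, 176.251.208.240/28


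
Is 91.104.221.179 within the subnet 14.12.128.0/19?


Subnet network: 14.12.128.0
Test IP AND mask: 91.104.192.0
No, 91.104.221.179 is not in 14.12.128.0/19


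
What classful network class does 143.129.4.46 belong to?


First octet: 143
Binary: 10001111
10xxxxxx -> Class B (128-191)
Class B, default mask 255.255.0.0 (/16)


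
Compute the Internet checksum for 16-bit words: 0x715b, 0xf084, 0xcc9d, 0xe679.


Sum all words (with carry folding):
+ 0x715b = 0x715b
+ 0xf084 = 0x61e0
+ 0xcc9d = 0x2e7e
+ 0xe679 = 0x14f8
One's complement: ~0x14f8
Checksum = 0xeb07


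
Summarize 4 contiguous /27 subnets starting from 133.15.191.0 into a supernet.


Original prefix: /27
Number of subnets: 4 = 2^2
New prefix = 27 - 2 = 25
Supernet: 133.15.191.0/25


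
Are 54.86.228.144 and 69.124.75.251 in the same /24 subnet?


Mask: 255.255.255.0
54.86.228.144 AND mask = 54.86.228.0
69.124.75.251 AND mask = 69.124.75.0
No, different subnets (54.86.228.0 vs 69.124.75.0)


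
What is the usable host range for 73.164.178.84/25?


Network: 73.164.178.0
Broadcast: 73.164.178.127
First usable = network + 1
Last usable = broadcast - 1
Range: 73.164.178.1 to 73.164.178.126


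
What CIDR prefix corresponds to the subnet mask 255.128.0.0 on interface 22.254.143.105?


Binary: 11111111.10000000.00000000.00000000
Count leading 1s
Prefix: /9


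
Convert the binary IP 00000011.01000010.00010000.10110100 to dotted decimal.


00000011 = 3
01000010 = 66
00010000 = 16
10110100 = 180
IP: 3.66.16.180


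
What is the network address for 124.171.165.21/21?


IP:   01111100.10101011.10100101.00010101
Mask: 11111111.11111111.11111000.00000000
AND operation:
Net:  01111100.10101011.10100000.00000000
Network: 124.171.160.0/21


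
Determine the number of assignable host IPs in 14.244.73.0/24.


Host bits = 32 - 24 = 8
Total addresses = 2^8 = 256
Usable = total - 2 (network and broadcast)
Usable hosts: 254


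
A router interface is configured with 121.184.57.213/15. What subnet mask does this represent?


/15 means 15 network bits, 17 host bits
Binary: 11111111111111100000000000000000
Mask: 255.254.0.0


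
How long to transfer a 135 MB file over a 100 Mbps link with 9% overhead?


Effective throughput = 100 * (1 - 9/100) = 91 Mbps
File size in Mb = 135 * 8 = 1080 Mb
Time = 1080 / 91
Time = 11.8681 seconds


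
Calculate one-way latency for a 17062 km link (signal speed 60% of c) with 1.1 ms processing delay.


Speed = 0.6 * 3e5 km/s = 180000 km/s
Propagation delay = 17062 / 180000 = 0.0948 s = 94.7889 ms
Processing delay = 1.1 ms
Total one-way latency = 95.8889 ms


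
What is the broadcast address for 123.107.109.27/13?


Network: 123.104.0.0/13
Host bits = 19
Set all host bits to 1:
Broadcast: 123.111.255.255


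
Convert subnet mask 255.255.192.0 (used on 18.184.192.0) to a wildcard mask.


Subnet mask: 255.255.192.0
Wildcard = 255.255.255.255 - subnet mask
255 - 255 = 0
255 - 255 = 0
255 - 192 = 63
255 - 0 = 255
Wildcard: 0.0.63.255


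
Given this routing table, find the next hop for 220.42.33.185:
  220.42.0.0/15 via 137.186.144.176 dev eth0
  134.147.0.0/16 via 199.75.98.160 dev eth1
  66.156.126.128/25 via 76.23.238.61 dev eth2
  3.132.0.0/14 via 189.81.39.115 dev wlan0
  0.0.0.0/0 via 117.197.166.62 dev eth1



Longest prefix match for 220.42.33.185:
  /15 220.42.0.0: MATCH
  /16 134.147.0.0: no
  /25 66.156.126.128: no
  /14 3.132.0.0: no
  /0 0.0.0.0: MATCH
Selected: next-hop 137.186.144.176 via eth0 (matched /15)


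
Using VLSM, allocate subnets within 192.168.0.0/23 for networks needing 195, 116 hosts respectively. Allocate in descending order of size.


195 hosts -> /24 (254 usable): 192.168.0.0/24
116 hosts -> /25 (126 usable): 192.168.1.0/25
Allocation: 192.168.0.0/24 (195 hosts, 254 usable); 192.168.1.0/25 (116 hosts, 126 usable)


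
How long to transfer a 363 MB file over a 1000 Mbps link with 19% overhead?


Effective throughput = 1000 * (1 - 19/100) = 810 Mbps
File size in Mb = 363 * 8 = 2904 Mb
Time = 2904 / 810
Time = 3.5852 seconds


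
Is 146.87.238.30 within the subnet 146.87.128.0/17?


Subnet network: 146.87.128.0
Test IP AND mask: 146.87.128.0
Yes, 146.87.238.30 is in 146.87.128.0/17


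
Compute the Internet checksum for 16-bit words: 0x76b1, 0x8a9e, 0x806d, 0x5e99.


Sum all words (with carry folding):
+ 0x76b1 = 0x76b1
+ 0x8a9e = 0x0150
+ 0x806d = 0x81bd
+ 0x5e99 = 0xe056
One's complement: ~0xe056
Checksum = 0x1fa9


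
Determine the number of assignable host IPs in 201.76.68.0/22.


Host bits = 32 - 22 = 10
Total addresses = 2^10 = 1024
Usable = total - 2 (network and broadcast)
Usable hosts: 1022


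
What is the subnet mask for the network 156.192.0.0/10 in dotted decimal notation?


/10 means 10 network bits, 22 host bits
Binary: 11111111110000000000000000000000
Mask: 255.192.0.0


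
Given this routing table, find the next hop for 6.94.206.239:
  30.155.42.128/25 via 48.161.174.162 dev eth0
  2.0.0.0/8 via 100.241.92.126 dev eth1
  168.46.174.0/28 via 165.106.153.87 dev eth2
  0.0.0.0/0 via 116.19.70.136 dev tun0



Longest prefix match for 6.94.206.239:
  /25 30.155.42.128: no
  /8 2.0.0.0: no
  /28 168.46.174.0: no
  /0 0.0.0.0: MATCH
Selected: next-hop 116.19.70.136 via tun0 (matched /0)


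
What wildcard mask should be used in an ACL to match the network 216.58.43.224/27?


Subnet mask: 255.255.255.224
Wildcard = 255.255.255.255 - subnet mask
255 - 255 = 0
255 - 255 = 0
255 - 255 = 0
255 - 224 = 31
Wildcard: 0.0.0.31


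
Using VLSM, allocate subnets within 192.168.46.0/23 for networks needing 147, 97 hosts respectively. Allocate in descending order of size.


147 hosts -> /24 (254 usable): 192.168.46.0/24
97 hosts -> /25 (126 usable): 192.168.47.0/25
Allocation: 192.168.46.0/24 (147 hosts, 254 usable); 192.168.47.0/25 (97 hosts, 126 usable)


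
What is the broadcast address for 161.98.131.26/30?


Network: 161.98.131.24/30
Host bits = 2
Set all host bits to 1:
Broadcast: 161.98.131.27


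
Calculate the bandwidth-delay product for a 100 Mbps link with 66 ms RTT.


BDP = bandwidth * RTT
= 100 Mbps * 66 ms
= 100 * 1e6 * 66 / 1000 bits
= 6600000 bits
= 825000 bytes
= 805.6641 KB
BDP = 6600000 bits (825000 bytes)


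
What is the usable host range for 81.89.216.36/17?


Network: 81.89.128.0
Broadcast: 81.89.255.255
First usable = network + 1
Last usable = broadcast - 1
Range: 81.89.128.1 to 81.89.255.254


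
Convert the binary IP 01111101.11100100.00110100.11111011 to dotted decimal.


01111101 = 125
11100100 = 228
00110100 = 52
11111011 = 251
IP: 125.228.52.251


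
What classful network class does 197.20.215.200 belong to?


First octet: 197
Binary: 11000101
110xxxxx -> Class C (192-223)
Class C, default mask 255.255.255.0 (/24)


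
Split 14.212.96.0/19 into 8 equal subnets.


New prefix = 19 + 3 = 22
Each subnet has 1024 addresses
  14.212.96.0/22
  14.212.100.0/22
  14.212.104.0/22
  14.212.108.0/22
  14.212.112.0/22
  14.212.116.0/22
  14.212.120.0/22
  14.212.124.0/22
Subnets: 14.212.96.0/22, 14.212.100.0/22, 14.212.104.0/22, 14.212.108.0/22, 14.212.112.0/22, 14.212.116.0/22, 14.212.120.0/22, 14.212.124.0/22


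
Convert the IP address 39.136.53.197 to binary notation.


39 = 00100111
136 = 10001000
53 = 00110101
197 = 11000101
Binary: 00100111.10001000.00110101.11000101


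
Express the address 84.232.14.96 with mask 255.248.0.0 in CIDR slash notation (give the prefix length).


Binary: 11111111.11111000.00000000.00000000
Count leading 1s
Prefix: /13


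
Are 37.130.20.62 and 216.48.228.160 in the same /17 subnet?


Mask: 255.255.128.0
37.130.20.62 AND mask = 37.130.0.0
216.48.228.160 AND mask = 216.48.128.0
No, different subnets (37.130.0.0 vs 216.48.128.0)


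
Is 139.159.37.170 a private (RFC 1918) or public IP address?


RFC 1918 private ranges:
  10.0.0.0/8 (10.0.0.0 - 10.255.255.255)
  172.16.0.0/12 (172.16.0.0 - 172.31.255.255)
  192.168.0.0/16 (192.168.0.0 - 192.168.255.255)
Public (not in any RFC 1918 range)


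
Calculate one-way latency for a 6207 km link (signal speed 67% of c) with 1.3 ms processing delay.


Speed = 0.67 * 3e5 km/s = 201000 km/s
Propagation delay = 6207 / 201000 = 0.0309 s = 30.8806 ms
Processing delay = 1.3 ms
Total one-way latency = 32.1806 ms


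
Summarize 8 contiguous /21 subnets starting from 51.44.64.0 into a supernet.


Original prefix: /21
Number of subnets: 8 = 2^3
New prefix = 21 - 3 = 18
Supernet: 51.44.64.0/18


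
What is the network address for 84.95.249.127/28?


IP:   01010100.01011111.11111001.01111111
Mask: 11111111.11111111.11111111.11110000
AND operation:
Net:  01010100.01011111.11111001.01110000
Network: 84.95.249.112/28


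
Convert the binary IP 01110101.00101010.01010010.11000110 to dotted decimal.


01110101 = 117
00101010 = 42
01010010 = 82
11000110 = 198
IP: 117.42.82.198


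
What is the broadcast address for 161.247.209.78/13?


Network: 161.240.0.0/13
Host bits = 19
Set all host bits to 1:
Broadcast: 161.247.255.255


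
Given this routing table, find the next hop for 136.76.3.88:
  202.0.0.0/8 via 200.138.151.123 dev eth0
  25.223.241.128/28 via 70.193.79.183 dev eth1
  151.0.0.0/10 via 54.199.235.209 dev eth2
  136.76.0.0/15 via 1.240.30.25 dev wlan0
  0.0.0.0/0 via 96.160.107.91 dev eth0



Longest prefix match for 136.76.3.88:
  /8 202.0.0.0: no
  /28 25.223.241.128: no
  /10 151.0.0.0: no
  /15 136.76.0.0: MATCH
  /0 0.0.0.0: MATCH
Selected: next-hop 1.240.30.25 via wlan0 (matched /15)


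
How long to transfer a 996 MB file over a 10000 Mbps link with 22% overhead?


Effective throughput = 10000 * (1 - 22/100) = 7800 Mbps
File size in Mb = 996 * 8 = 7968 Mb
Time = 7968 / 7800
Time = 1.0215 seconds


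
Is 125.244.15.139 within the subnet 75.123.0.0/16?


Subnet network: 75.123.0.0
Test IP AND mask: 125.244.0.0
No, 125.244.15.139 is not in 75.123.0.0/16


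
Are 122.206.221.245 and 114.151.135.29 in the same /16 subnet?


Mask: 255.255.0.0
122.206.221.245 AND mask = 122.206.0.0
114.151.135.29 AND mask = 114.151.0.0
No, different subnets (122.206.0.0 vs 114.151.0.0)


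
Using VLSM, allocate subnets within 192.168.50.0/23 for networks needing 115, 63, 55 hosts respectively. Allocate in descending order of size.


115 hosts -> /25 (126 usable): 192.168.50.0/25
63 hosts -> /25 (126 usable): 192.168.50.128/25
55 hosts -> /26 (62 usable): 192.168.51.0/26
Allocation: 192.168.50.0/25 (115 hosts, 126 usable); 192.168.50.128/25 (63 hosts, 126 usable); 192.168.51.0/26 (55 hosts, 62 usable)


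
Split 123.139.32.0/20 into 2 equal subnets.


New prefix = 20 + 1 = 21
Each subnet has 2048 addresses
  123.139.32.0/21
  123.139.40.0/21
Subnets: 123.139.32.0/21, 123.139.40.0/21


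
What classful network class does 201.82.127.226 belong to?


First octet: 201
Binary: 11001001
110xxxxx -> Class C (192-223)
Class C, default mask 255.255.255.0 (/24)


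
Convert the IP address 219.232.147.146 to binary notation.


219 = 11011011
232 = 11101000
147 = 10010011
146 = 10010010
Binary: 11011011.11101000.10010011.10010010


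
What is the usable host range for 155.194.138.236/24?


Network: 155.194.138.0
Broadcast: 155.194.138.255
First usable = network + 1
Last usable = broadcast - 1
Range: 155.194.138.1 to 155.194.138.254


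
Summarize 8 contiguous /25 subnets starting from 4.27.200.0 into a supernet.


Original prefix: /25
Number of subnets: 8 = 2^3
New prefix = 25 - 3 = 22
Supernet: 4.27.200.0/22


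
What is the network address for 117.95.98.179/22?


IP:   01110101.01011111.01100010.10110011
Mask: 11111111.11111111.11111100.00000000
AND operation:
Net:  01110101.01011111.01100000.00000000
Network: 117.95.96.0/22


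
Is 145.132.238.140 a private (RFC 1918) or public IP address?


RFC 1918 private ranges:
  10.0.0.0/8 (10.0.0.0 - 10.255.255.255)
  172.16.0.0/12 (172.16.0.0 - 172.31.255.255)
  192.168.0.0/16 (192.168.0.0 - 192.168.255.255)
Public (not in any RFC 1918 range)


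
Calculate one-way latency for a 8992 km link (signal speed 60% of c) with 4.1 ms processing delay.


Speed = 0.6 * 3e5 km/s = 180000 km/s
Propagation delay = 8992 / 180000 = 0.05 s = 49.9556 ms
Processing delay = 4.1 ms
Total one-way latency = 54.0556 ms


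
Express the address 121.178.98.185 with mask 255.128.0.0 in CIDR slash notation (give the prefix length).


Binary: 11111111.10000000.00000000.00000000
Count leading 1s
Prefix: /9


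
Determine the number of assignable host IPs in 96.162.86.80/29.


Host bits = 32 - 29 = 3
Total addresses = 2^3 = 8
Usable = total - 2 (network and broadcast)
Usable hosts: 6


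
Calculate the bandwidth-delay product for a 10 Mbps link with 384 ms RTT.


BDP = bandwidth * RTT
= 10 Mbps * 384 ms
= 10 * 1e6 * 384 / 1000 bits
= 3840000 bits
= 480000 bytes
= 468.75 KB
BDP = 3840000 bits (480000 bytes)


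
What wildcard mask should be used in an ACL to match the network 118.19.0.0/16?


Subnet mask: 255.255.0.0
Wildcard = 255.255.255.255 - subnet mask
255 - 255 = 0
255 - 255 = 0
255 - 0 = 255
255 - 0 = 255
Wildcard: 0.0.255.255


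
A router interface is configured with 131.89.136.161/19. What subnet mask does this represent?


/19 means 19 network bits, 13 host bits
Binary: 11111111111111111110000000000000
Mask: 255.255.224.0


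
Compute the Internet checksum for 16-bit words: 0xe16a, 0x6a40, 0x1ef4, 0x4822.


Sum all words (with carry folding):
+ 0xe16a = 0xe16a
+ 0x6a40 = 0x4bab
+ 0x1ef4 = 0x6a9f
+ 0x4822 = 0xb2c1
One's complement: ~0xb2c1
Checksum = 0x4d3e


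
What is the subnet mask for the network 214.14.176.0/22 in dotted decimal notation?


/22 means 22 network bits, 10 host bits
Binary: 11111111111111111111110000000000
Mask: 255.255.252.0


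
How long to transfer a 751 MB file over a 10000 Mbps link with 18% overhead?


Effective throughput = 10000 * (1 - 18/100) = 8200 Mbps
File size in Mb = 751 * 8 = 6008 Mb
Time = 6008 / 8200
Time = 0.7327 seconds


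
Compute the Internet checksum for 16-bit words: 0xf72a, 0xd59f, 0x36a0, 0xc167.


Sum all words (with carry folding):
+ 0xf72a = 0xf72a
+ 0xd59f = 0xccca
+ 0x36a0 = 0x036b
+ 0xc167 = 0xc4d2
One's complement: ~0xc4d2
Checksum = 0x3b2d


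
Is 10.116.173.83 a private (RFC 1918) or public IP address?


RFC 1918 private ranges:
  10.0.0.0/8 (10.0.0.0 - 10.255.255.255)
  172.16.0.0/12 (172.16.0.0 - 172.31.255.255)
  192.168.0.0/16 (192.168.0.0 - 192.168.255.255)
Private (in 10.0.0.0/8)


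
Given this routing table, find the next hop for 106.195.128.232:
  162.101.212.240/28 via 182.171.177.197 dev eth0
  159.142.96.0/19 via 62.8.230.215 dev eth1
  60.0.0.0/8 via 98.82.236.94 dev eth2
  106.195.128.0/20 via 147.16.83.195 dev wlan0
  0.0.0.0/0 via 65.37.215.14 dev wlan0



Longest prefix match for 106.195.128.232:
  /28 162.101.212.240: no
  /19 159.142.96.0: no
  /8 60.0.0.0: no
  /20 106.195.128.0: MATCH
  /0 0.0.0.0: MATCH
Selected: next-hop 147.16.83.195 via wlan0 (matched /20)


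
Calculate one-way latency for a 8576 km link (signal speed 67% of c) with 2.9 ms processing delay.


Speed = 0.67 * 3e5 km/s = 201000 km/s
Propagation delay = 8576 / 201000 = 0.0427 s = 42.6667 ms
Processing delay = 2.9 ms
Total one-way latency = 45.5667 ms


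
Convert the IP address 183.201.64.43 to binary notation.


183 = 10110111
201 = 11001001
64 = 01000000
43 = 00101011
Binary: 10110111.11001001.01000000.00101011


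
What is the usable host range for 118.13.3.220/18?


Network: 118.13.0.0
Broadcast: 118.13.63.255
First usable = network + 1
Last usable = broadcast - 1
Range: 118.13.0.1 to 118.13.63.254


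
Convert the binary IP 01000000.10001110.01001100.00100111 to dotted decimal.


01000000 = 64
10001110 = 142
01001100 = 76
00100111 = 39
IP: 64.142.76.39


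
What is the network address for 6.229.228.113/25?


IP:   00000110.11100101.11100100.01110001
Mask: 11111111.11111111.11111111.10000000
AND operation:
Net:  00000110.11100101.11100100.00000000
Network: 6.229.228.0/25


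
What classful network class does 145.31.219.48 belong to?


First octet: 145
Binary: 10010001
10xxxxxx -> Class B (128-191)
Class B, default mask 255.255.0.0 (/16)


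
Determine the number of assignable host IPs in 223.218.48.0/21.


Host bits = 32 - 21 = 11
Total addresses = 2^11 = 2048
Usable = total - 2 (network and broadcast)
Usable hosts: 2046


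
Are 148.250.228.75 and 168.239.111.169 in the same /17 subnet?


Mask: 255.255.128.0
148.250.228.75 AND mask = 148.250.128.0
168.239.111.169 AND mask = 168.239.0.0
No, different subnets (148.250.128.0 vs 168.239.0.0)


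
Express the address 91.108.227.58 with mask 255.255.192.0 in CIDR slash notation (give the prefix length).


Binary: 11111111.11111111.11000000.00000000
Count leading 1s
Prefix: /18


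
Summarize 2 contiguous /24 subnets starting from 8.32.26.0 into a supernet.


Original prefix: /24
Number of subnets: 2 = 2^1
New prefix = 24 - 1 = 23
Supernet: 8.32.26.0/23


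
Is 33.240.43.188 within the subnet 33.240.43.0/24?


Subnet network: 33.240.43.0
Test IP AND mask: 33.240.43.0
Yes, 33.240.43.188 is in 33.240.43.0/24


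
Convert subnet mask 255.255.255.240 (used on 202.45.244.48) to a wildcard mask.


Subnet mask: 255.255.255.240
Wildcard = 255.255.255.255 - subnet mask
255 - 255 = 0
255 - 255 = 0
255 - 255 = 0
255 - 240 = 15
Wildcard: 0.0.0.15


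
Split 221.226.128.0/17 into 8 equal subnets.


New prefix = 17 + 3 = 20
Each subnet has 4096 addresses
  221.226.128.0/20
  221.226.144.0/20
  221.226.160.0/20
  221.226.176.0/20
  221.226.192.0/20
  221.226.208.0/20
  221.226.224.0/20
  221.226.240.0/20
Subnets: 221.226.128.0/20, 221.226.144.0/20, 221.226.160.0/20, 221.226.176.0/20, 221.226.192.0/20, 221.226.208.0/20, 221.226.224.0/20, 221.226.240.0/20


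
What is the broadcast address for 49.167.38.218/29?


Network: 49.167.38.216/29
Host bits = 3
Set all host bits to 1:
Broadcast: 49.167.38.223


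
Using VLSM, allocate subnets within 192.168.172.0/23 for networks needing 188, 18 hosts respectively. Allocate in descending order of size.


188 hosts -> /24 (254 usable): 192.168.172.0/24
18 hosts -> /27 (30 usable): 192.168.173.0/27
Allocation: 192.168.172.0/24 (188 hosts, 254 usable); 192.168.173.0/27 (18 hosts, 30 usable)


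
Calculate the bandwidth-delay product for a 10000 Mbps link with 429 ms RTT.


BDP = bandwidth * RTT
= 10000 Mbps * 429 ms
= 10000 * 1e6 * 429 / 1000 bits
= 4290000000 bits
= 536250000 bytes
= 523681.6406 KB
BDP = 4290000000 bits (536250000 bytes)


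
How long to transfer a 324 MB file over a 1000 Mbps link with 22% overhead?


Effective throughput = 1000 * (1 - 22/100) = 780 Mbps
File size in Mb = 324 * 8 = 2592 Mb
Time = 2592 / 780
Time = 3.3231 seconds


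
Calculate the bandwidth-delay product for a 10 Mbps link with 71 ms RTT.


BDP = bandwidth * RTT
= 10 Mbps * 71 ms
= 10 * 1e6 * 71 / 1000 bits
= 710000 bits
= 88750 bytes
= 86.6699 KB
BDP = 710000 bits (88750 bytes)


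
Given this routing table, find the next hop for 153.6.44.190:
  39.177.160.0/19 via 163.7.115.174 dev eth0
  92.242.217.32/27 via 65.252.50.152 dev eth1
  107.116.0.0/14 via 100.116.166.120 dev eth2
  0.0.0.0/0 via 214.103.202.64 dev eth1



Longest prefix match for 153.6.44.190:
  /19 39.177.160.0: no
  /27 92.242.217.32: no
  /14 107.116.0.0: no
  /0 0.0.0.0: MATCH
Selected: next-hop 214.103.202.64 via eth1 (matched /0)


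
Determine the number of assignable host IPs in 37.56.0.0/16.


Host bits = 32 - 16 = 16
Total addresses = 2^16 = 65536
Usable = total - 2 (network and broadcast)
Usable hosts: 65534


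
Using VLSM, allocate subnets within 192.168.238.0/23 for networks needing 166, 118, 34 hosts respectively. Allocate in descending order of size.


166 hosts -> /24 (254 usable): 192.168.238.0/24
118 hosts -> /25 (126 usable): 192.168.239.0/25
34 hosts -> /26 (62 usable): 192.168.239.128/26
Allocation: 192.168.238.0/24 (166 hosts, 254 usable); 192.168.239.0/25 (118 hosts, 126 usable); 192.168.239.128/26 (34 hosts, 62 usable)


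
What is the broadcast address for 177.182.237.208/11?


Network: 177.160.0.0/11
Host bits = 21
Set all host bits to 1:
Broadcast: 177.191.255.255


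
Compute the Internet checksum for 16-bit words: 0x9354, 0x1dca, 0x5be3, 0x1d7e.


Sum all words (with carry folding):
+ 0x9354 = 0x9354
+ 0x1dca = 0xb11e
+ 0x5be3 = 0x0d02
+ 0x1d7e = 0x2a80
One's complement: ~0x2a80
Checksum = 0xd57f


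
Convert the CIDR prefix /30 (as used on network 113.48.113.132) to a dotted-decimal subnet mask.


/30 means 30 network bits, 2 host bits
Binary: 11111111111111111111111111111100
Mask: 255.255.255.252


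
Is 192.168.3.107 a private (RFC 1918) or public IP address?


RFC 1918 private ranges:
  10.0.0.0/8 (10.0.0.0 - 10.255.255.255)
  172.16.0.0/12 (172.16.0.0 - 172.31.255.255)
  192.168.0.0/16 (192.168.0.0 - 192.168.255.255)
Private (in 192.168.0.0/16)


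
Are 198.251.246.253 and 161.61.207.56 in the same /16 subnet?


Mask: 255.255.0.0
198.251.246.253 AND mask = 198.251.0.0
161.61.207.56 AND mask = 161.61.0.0
No, different subnets (198.251.0.0 vs 161.61.0.0)


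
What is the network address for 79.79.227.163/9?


IP:   01001111.01001111.11100011.10100011
Mask: 11111111.10000000.00000000.00000000
AND operation:
Net:  01001111.00000000.00000000.00000000
Network: 79.0.0.0/9


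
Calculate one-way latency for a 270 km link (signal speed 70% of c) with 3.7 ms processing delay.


Speed = 0.7 * 3e5 km/s = 210000 km/s
Propagation delay = 270 / 210000 = 0.0013 s = 1.2857 ms
Processing delay = 3.7 ms
Total one-way latency = 4.9857 ms


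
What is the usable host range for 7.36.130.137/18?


Network: 7.36.128.0
Broadcast: 7.36.191.255
First usable = network + 1
Last usable = broadcast - 1
Range: 7.36.128.1 to 7.36.191.254


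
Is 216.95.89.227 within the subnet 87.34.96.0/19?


Subnet network: 87.34.96.0
Test IP AND mask: 216.95.64.0
No, 216.95.89.227 is not in 87.34.96.0/19


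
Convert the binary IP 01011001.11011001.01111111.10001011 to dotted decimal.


01011001 = 89
11011001 = 217
01111111 = 127
10001011 = 139
IP: 89.217.127.139


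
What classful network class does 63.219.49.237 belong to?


First octet: 63
Binary: 00111111
0xxxxxxx -> Class A (1-126)
Class A, default mask 255.0.0.0 (/8)


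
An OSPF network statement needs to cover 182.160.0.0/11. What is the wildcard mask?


Subnet mask: 255.224.0.0
Wildcard = 255.255.255.255 - subnet mask
255 - 255 = 0
255 - 224 = 31
255 - 0 = 255
255 - 0 = 255
Wildcard: 0.31.255.255


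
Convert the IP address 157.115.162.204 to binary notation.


157 = 10011101
115 = 01110011
162 = 10100010
204 = 11001100
Binary: 10011101.01110011.10100010.11001100


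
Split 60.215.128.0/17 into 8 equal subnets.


New prefix = 17 + 3 = 20
Each subnet has 4096 addresses
  60.215.128.0/20
  60.215.144.0/20
  60.215.160.0/20
  60.215.176.0/20
  60.215.192.0/20
  60.215.208.0/20
  60.215.224.0/20
  60.215.240.0/20
Subnets: 60.215.128.0/20, 60.215.144.0/20, 60.215.160.0/20, 60.215.176.0/20, 60.215.192.0/20, 60.215.208.0/20, 60.215.224.0/20, 60.215.240.0/20


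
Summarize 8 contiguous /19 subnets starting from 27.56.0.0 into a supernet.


Original prefix: /19
Number of subnets: 8 = 2^3
New prefix = 19 - 3 = 16
Supernet: 27.56.0.0/16


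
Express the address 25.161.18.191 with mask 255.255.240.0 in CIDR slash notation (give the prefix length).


Binary: 11111111.11111111.11110000.00000000
Count leading 1s
Prefix: /20


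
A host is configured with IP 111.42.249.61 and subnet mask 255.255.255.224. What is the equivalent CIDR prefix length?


Binary: 11111111.11111111.11111111.11100000
Count leading 1s
Prefix: /27


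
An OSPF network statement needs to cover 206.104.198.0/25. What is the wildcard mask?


Subnet mask: 255.255.255.128
Wildcard = 255.255.255.255 - subnet mask
255 - 255 = 0
255 - 255 = 0
255 - 255 = 0
255 - 128 = 127
Wildcard: 0.0.0.127


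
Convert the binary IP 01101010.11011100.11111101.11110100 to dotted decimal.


01101010 = 106
11011100 = 220
11111101 = 253
11110100 = 244
IP: 106.220.253.244


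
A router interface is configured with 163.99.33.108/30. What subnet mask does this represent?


/30 means 30 network bits, 2 host bits
Binary: 11111111111111111111111111111100
Mask: 255.255.255.252


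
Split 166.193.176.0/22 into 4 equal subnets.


New prefix = 22 + 2 = 24
Each subnet has 256 addresses
  166.193.176.0/24
  166.193.177.0/24
  166.193.178.0/24
  166.193.179.0/24
Subnets: 166.193.176.0/24, 166.193.177.0/24, 166.193.178.0/24, 166.193.179.0/24


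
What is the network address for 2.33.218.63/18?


IP:   00000010.00100001.11011010.00111111
Mask: 11111111.11111111.11000000.00000000
AND operation:
Net:  00000010.00100001.11000000.00000000
Network: 2.33.192.0/18


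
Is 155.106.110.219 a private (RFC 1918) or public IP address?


RFC 1918 private ranges:
  10.0.0.0/8 (10.0.0.0 - 10.255.255.255)
  172.16.0.0/12 (172.16.0.0 - 172.31.255.255)
  192.168.0.0/16 (192.168.0.0 - 192.168.255.255)
Public (not in any RFC 1918 range)


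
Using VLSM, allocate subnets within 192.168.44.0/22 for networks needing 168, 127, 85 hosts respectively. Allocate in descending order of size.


168 hosts -> /24 (254 usable): 192.168.44.0/24
127 hosts -> /24 (254 usable): 192.168.45.0/24
85 hosts -> /25 (126 usable): 192.168.46.0/25
Allocation: 192.168.44.0/24 (168 hosts, 254 usable); 192.168.45.0/24 (127 hosts, 254 usable); 192.168.46.0/25 (85 hosts, 126 usable)


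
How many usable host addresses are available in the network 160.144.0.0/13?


Host bits = 32 - 13 = 19
Total addresses = 2^19 = 524288
Usable = total - 2 (network and broadcast)
Usable hosts: 524286


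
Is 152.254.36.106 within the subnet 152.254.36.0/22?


Subnet network: 152.254.36.0
Test IP AND mask: 152.254.36.0
Yes, 152.254.36.106 is in 152.254.36.0/22


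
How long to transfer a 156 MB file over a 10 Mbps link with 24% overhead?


Effective throughput = 10 * (1 - 24/100) = 7.6 Mbps
File size in Mb = 156 * 8 = 1248 Mb
Time = 1248 / 7.6
Time = 164.2105 seconds


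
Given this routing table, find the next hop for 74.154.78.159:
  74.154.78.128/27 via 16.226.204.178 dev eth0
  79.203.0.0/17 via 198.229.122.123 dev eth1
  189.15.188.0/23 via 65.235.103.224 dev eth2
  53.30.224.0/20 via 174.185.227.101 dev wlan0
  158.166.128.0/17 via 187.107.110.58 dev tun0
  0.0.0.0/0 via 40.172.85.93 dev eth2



Longest prefix match for 74.154.78.159:
  /27 74.154.78.128: MATCH
  /17 79.203.0.0: no
  /23 189.15.188.0: no
  /20 53.30.224.0: no
  /17 158.166.128.0: no
  /0 0.0.0.0: MATCH
Selected: next-hop 16.226.204.178 via eth0 (matched /27)


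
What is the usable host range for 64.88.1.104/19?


Network: 64.88.0.0
Broadcast: 64.88.31.255
First usable = network + 1
Last usable = broadcast - 1
Range: 64.88.0.1 to 64.88.31.254


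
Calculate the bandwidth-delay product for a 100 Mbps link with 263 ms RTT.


BDP = bandwidth * RTT
= 100 Mbps * 263 ms
= 100 * 1e6 * 263 / 1000 bits
= 26300000 bits
= 3287500 bytes
= 3210.4492 KB
BDP = 26300000 bits (3287500 bytes)


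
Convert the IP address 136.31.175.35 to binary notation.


136 = 10001000
31 = 00011111
175 = 10101111
35 = 00100011
Binary: 10001000.00011111.10101111.00100011


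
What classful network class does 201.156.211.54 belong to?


First octet: 201
Binary: 11001001
110xxxxx -> Class C (192-223)
Class C, default mask 255.255.255.0 (/24)


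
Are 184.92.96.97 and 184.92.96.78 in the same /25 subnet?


Mask: 255.255.255.128
184.92.96.97 AND mask = 184.92.96.0
184.92.96.78 AND mask = 184.92.96.0
Yes, same subnet (184.92.96.0)


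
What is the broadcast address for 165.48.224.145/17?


Network: 165.48.128.0/17
Host bits = 15
Set all host bits to 1:
Broadcast: 165.48.255.255


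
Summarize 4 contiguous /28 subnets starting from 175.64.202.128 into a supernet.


Original prefix: /28
Number of subnets: 4 = 2^2
New prefix = 28 - 2 = 26
Supernet: 175.64.202.128/26


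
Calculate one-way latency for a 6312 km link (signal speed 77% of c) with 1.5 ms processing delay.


Speed = 0.77 * 3e5 km/s = 231000 km/s
Propagation delay = 6312 / 231000 = 0.0273 s = 27.3247 ms
Processing delay = 1.5 ms
Total one-way latency = 28.8247 ms


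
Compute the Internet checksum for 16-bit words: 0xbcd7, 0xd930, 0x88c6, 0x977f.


Sum all words (with carry folding):
+ 0xbcd7 = 0xbcd7
+ 0xd930 = 0x9608
+ 0x88c6 = 0x1ecf
+ 0x977f = 0xb64e
One's complement: ~0xb64e
Checksum = 0x49b1


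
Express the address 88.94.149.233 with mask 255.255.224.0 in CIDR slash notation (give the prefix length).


Binary: 11111111.11111111.11100000.00000000
Count leading 1s
Prefix: /19


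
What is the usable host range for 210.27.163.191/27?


Network: 210.27.163.160
Broadcast: 210.27.163.191
First usable = network + 1
Last usable = broadcast - 1
Range: 210.27.163.161 to 210.27.163.190


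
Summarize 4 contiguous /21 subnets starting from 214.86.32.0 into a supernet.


Original prefix: /21
Number of subnets: 4 = 2^2
New prefix = 21 - 2 = 19
Supernet: 214.86.32.0/19


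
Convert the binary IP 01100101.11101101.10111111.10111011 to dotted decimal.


01100101 = 101
11101101 = 237
10111111 = 191
10111011 = 187
IP: 101.237.191.187


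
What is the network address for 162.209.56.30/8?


IP:   10100010.11010001.00111000.00011110
Mask: 11111111.00000000.00000000.00000000
AND operation:
Net:  10100010.00000000.00000000.00000000
Network: 162.0.0.0/8


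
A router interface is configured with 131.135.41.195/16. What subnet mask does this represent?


/16 means 16 network bits, 16 host bits
Binary: 11111111111111110000000000000000
Mask: 255.255.0.0


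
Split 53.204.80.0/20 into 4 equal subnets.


New prefix = 20 + 2 = 22
Each subnet has 1024 addresses
  53.204.80.0/22
  53.204.84.0/22
  53.204.88.0/22
  53.204.92.0/22
Subnets: 53.204.80.0/22, 53.204.84.0/22, 53.204.88.0/22, 53.204.92.0/22


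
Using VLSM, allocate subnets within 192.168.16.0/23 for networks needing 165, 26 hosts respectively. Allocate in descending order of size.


165 hosts -> /24 (254 usable): 192.168.16.0/24
26 hosts -> /27 (30 usable): 192.168.17.0/27
Allocation: 192.168.16.0/24 (165 hosts, 254 usable); 192.168.17.0/27 (26 hosts, 30 usable)


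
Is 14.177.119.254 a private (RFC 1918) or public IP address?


RFC 1918 private ranges:
  10.0.0.0/8 (10.0.0.0 - 10.255.255.255)
  172.16.0.0/12 (172.16.0.0 - 172.31.255.255)
  192.168.0.0/16 (192.168.0.0 - 192.168.255.255)
Public (not in any RFC 1918 range)


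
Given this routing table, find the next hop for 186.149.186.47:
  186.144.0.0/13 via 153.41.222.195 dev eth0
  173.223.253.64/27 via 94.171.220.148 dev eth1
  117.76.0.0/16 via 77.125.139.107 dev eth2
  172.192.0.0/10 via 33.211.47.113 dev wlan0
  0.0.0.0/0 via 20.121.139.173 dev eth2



Longest prefix match for 186.149.186.47:
  /13 186.144.0.0: MATCH
  /27 173.223.253.64: no
  /16 117.76.0.0: no
  /10 172.192.0.0: no
  /0 0.0.0.0: MATCH
Selected: next-hop 153.41.222.195 via eth0 (matched /13)


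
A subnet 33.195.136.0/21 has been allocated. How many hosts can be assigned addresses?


Host bits = 32 - 21 = 11
Total addresses = 2^11 = 2048
Usable = total - 2 (network and broadcast)
Usable hosts: 2046


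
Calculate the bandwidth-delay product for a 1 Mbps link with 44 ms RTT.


BDP = bandwidth * RTT
= 1 Mbps * 44 ms
= 1 * 1e6 * 44 / 1000 bits
= 44000 bits
= 5500 bytes
= 5.3711 KB
BDP = 44000 bits (5500 bytes)


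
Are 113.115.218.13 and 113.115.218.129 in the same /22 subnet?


Mask: 255.255.252.0
113.115.218.13 AND mask = 113.115.216.0
113.115.218.129 AND mask = 113.115.216.0
Yes, same subnet (113.115.216.0)


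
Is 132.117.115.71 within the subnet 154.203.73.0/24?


Subnet network: 154.203.73.0
Test IP AND mask: 132.117.115.0
No, 132.117.115.71 is not in 154.203.73.0/24


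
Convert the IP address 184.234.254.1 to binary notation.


184 = 10111000
234 = 11101010
254 = 11111110
1 = 00000001
Binary: 10111000.11101010.11111110.00000001


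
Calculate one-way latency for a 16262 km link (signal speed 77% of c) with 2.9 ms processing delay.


Speed = 0.77 * 3e5 km/s = 231000 km/s
Propagation delay = 16262 / 231000 = 0.0704 s = 70.3983 ms
Processing delay = 2.9 ms
Total one-way latency = 73.2983 ms


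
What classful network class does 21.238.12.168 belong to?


First octet: 21
Binary: 00010101
0xxxxxxx -> Class A (1-126)
Class A, default mask 255.0.0.0 (/8)


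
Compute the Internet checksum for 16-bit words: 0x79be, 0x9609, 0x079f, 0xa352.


Sum all words (with carry folding):
+ 0x79be = 0x79be
+ 0x9609 = 0x0fc8
+ 0x079f = 0x1767
+ 0xa352 = 0xbab9
One's complement: ~0xbab9
Checksum = 0x4546


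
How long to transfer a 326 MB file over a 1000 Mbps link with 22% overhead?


Effective throughput = 1000 * (1 - 22/100) = 780 Mbps
File size in Mb = 326 * 8 = 2608 Mb
Time = 2608 / 780
Time = 3.3436 seconds


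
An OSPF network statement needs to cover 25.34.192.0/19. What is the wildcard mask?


Subnet mask: 255.255.224.0
Wildcard = 255.255.255.255 - subnet mask
255 - 255 = 0
255 - 255 = 0
255 - 224 = 31
255 - 0 = 255
Wildcard: 0.0.31.255


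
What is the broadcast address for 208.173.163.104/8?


Network: 208.0.0.0/8
Host bits = 24
Set all host bits to 1:
Broadcast: 208.255.255.255


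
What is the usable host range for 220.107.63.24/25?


Network: 220.107.63.0
Broadcast: 220.107.63.127
First usable = network + 1
Last usable = broadcast - 1
Range: 220.107.63.1 to 220.107.63.126


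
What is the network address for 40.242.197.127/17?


IP:   00101000.11110010.11000101.01111111
Mask: 11111111.11111111.10000000.00000000
AND operation:
Net:  00101000.11110010.10000000.00000000
Network: 40.242.128.0/17


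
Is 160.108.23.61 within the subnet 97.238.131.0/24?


Subnet network: 97.238.131.0
Test IP AND mask: 160.108.23.0
No, 160.108.23.61 is not in 97.238.131.0/24


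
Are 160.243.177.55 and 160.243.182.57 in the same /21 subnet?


Mask: 255.255.248.0
160.243.177.55 AND mask = 160.243.176.0
160.243.182.57 AND mask = 160.243.176.0
Yes, same subnet (160.243.176.0)


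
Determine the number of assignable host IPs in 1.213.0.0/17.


Host bits = 32 - 17 = 15
Total addresses = 2^15 = 32768
Usable = total - 2 (network and broadcast)
Usable hosts: 32766


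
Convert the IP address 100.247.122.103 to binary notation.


100 = 01100100
247 = 11110111
122 = 01111010
103 = 01100111
Binary: 01100100.11110111.01111010.01100111


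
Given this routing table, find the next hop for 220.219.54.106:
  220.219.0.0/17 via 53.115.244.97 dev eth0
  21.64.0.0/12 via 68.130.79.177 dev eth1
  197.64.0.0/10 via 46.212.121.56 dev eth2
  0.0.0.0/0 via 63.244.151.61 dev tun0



Longest prefix match for 220.219.54.106:
  /17 220.219.0.0: MATCH
  /12 21.64.0.0: no
  /10 197.64.0.0: no
  /0 0.0.0.0: MATCH
Selected: next-hop 53.115.244.97 via eth0 (matched /17)


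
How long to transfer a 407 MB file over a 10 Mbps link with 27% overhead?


Effective throughput = 10 * (1 - 27/100) = 7.3 Mbps
File size in Mb = 407 * 8 = 3256 Mb
Time = 3256 / 7.3
Time = 446.0274 seconds


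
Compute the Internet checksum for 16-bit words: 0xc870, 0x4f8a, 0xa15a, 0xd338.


Sum all words (with carry folding):
+ 0xc870 = 0xc870
+ 0x4f8a = 0x17fb
+ 0xa15a = 0xb955
+ 0xd338 = 0x8c8e
One's complement: ~0x8c8e
Checksum = 0x7371


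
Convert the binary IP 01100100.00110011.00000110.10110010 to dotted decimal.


01100100 = 100
00110011 = 51
00000110 = 6
10110010 = 178
IP: 100.51.6.178


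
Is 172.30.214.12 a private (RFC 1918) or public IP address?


RFC 1918 private ranges:
  10.0.0.0/8 (10.0.0.0 - 10.255.255.255)
  172.16.0.0/12 (172.16.0.0 - 172.31.255.255)
  192.168.0.0/16 (192.168.0.0 - 192.168.255.255)
Private (in 172.16.0.0/12)


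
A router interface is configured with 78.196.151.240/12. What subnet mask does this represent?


/12 means 12 network bits, 20 host bits
Binary: 11111111111100000000000000000000
Mask: 255.240.0.0


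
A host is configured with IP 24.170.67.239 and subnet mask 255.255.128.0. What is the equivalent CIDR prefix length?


Binary: 11111111.11111111.10000000.00000000
Count leading 1s
Prefix: /17


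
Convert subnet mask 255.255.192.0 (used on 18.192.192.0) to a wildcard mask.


Subnet mask: 255.255.192.0
Wildcard = 255.255.255.255 - subnet mask
255 - 255 = 0
255 - 255 = 0
255 - 192 = 63
255 - 0 = 255
Wildcard: 0.0.63.255


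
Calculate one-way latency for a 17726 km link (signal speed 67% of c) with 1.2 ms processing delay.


Speed = 0.67 * 3e5 km/s = 201000 km/s
Propagation delay = 17726 / 201000 = 0.0882 s = 88.1891 ms
Processing delay = 1.2 ms
Total one-way latency = 89.3891 ms


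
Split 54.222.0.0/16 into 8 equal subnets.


New prefix = 16 + 3 = 19
Each subnet has 8192 addresses
  54.222.0.0/19
  54.222.32.0/19
  54.222.64.0/19
  54.222.96.0/19
  54.222.128.0/19
  54.222.160.0/19
  54.222.192.0/19
  54.222.224.0/19
Subnets: 54.222.0.0/19, 54.222.32.0/19, 54.222.64.0/19, 54.222.96.0/19, 54.222.128.0/19, 54.222.160.0/19, 54.222.192.0/19, 54.222.224.0/19


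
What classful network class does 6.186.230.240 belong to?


First octet: 6
Binary: 00000110
0xxxxxxx -> Class A (1-126)
Class A, default mask 255.0.0.0 (/8)


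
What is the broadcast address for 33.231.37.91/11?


Network: 33.224.0.0/11
Host bits = 21
Set all host bits to 1:
Broadcast: 33.255.255.255


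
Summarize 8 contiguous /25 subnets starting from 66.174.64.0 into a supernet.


Original prefix: /25
Number of subnets: 8 = 2^3
New prefix = 25 - 3 = 22
Supernet: 66.174.64.0/22


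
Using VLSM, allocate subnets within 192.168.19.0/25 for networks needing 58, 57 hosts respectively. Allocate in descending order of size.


58 hosts -> /26 (62 usable): 192.168.19.0/26
57 hosts -> /26 (62 usable): 192.168.19.64/26
Allocation: 192.168.19.0/26 (58 hosts, 62 usable); 192.168.19.64/26 (57 hosts, 62 usable)


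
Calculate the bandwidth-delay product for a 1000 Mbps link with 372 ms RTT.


BDP = bandwidth * RTT
= 1000 Mbps * 372 ms
= 1000 * 1e6 * 372 / 1000 bits
= 372000000 bits
= 46500000 bytes
= 45410.1562 KB
BDP = 372000000 bits (46500000 bytes)


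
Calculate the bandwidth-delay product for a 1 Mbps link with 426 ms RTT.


BDP = bandwidth * RTT
= 1 Mbps * 426 ms
= 1 * 1e6 * 426 / 1000 bits
= 426000 bits
= 53250 bytes
= 52.002 KB
BDP = 426000 bits (53250 bytes)


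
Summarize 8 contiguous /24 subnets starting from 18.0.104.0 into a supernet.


Original prefix: /24
Number of subnets: 8 = 2^3
New prefix = 24 - 3 = 21
Supernet: 18.0.104.0/21


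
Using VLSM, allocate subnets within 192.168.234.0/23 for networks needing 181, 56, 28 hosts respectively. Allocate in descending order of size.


181 hosts -> /24 (254 usable): 192.168.234.0/24
56 hosts -> /26 (62 usable): 192.168.235.0/26
28 hosts -> /27 (30 usable): 192.168.235.64/27
Allocation: 192.168.234.0/24 (181 hosts, 254 usable); 192.168.235.0/26 (56 hosts, 62 usable); 192.168.235.64/27 (28 hosts, 30 usable)


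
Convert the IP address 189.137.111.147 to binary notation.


189 = 10111101
137 = 10001001
111 = 01101111
147 = 10010011
Binary: 10111101.10001001.01101111.10010011
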